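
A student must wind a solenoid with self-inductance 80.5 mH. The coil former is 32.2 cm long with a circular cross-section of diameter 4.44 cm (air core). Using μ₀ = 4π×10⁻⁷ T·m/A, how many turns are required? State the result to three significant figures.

A = π(d/2)² = π(2.220×10^-2 m)² = 1.548×10^-3 m².
From L = μ₀N²A/ℓ, N = √(Lℓ / (μ₀A)).
N = √[(8.050×10^-2)(0.322) / ((4π×10⁻⁷)×1.548×10^-3)] = √(1.332×10^7) ≈ 3650.0.

N ≈ 3650 turns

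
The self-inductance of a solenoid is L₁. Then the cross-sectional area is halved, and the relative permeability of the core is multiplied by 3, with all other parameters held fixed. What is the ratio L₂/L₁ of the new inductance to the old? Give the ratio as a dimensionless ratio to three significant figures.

L₂/L₁ = 1.50

For a solenoid, L ∝ μᵣN²A/ℓ.
L₂/L₁ = (0.5) × (3) = 1.50.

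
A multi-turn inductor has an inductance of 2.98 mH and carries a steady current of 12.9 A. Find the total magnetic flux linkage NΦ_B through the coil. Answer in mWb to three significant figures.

NΦ_B ≈ 38.4 mWb

From L = NΦ_B/I, the flux linkage is NΦ_B = LI.
NΦ_B = (2.980×10^-3 H)(12.9 A) = 3.844×10^-2 Wb.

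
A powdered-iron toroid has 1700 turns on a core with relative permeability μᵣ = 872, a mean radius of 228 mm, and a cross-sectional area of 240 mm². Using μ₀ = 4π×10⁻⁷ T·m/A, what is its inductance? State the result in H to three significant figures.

L ≈ 0.531 H

For a thin toroid, L = μ₀μᵣN²A/(2πR).
L = (4π×10⁻⁷)(872)(1700)²(2.400×10^-4) / (2π×0.228 m) = 0.5305 H.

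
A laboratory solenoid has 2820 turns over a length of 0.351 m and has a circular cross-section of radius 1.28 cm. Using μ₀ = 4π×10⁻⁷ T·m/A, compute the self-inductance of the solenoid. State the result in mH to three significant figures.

L ≈ 14.7 mH

A = πr² = π(1.280×10^-2 m)² = 5.147×10^-4 m².
For a long solenoid, L = μ₀N²A/ℓ.
L = (4π×10⁻⁷)(2820)²(5.147×10^-4)/(0.351 m) = 1.465×10^-2 H.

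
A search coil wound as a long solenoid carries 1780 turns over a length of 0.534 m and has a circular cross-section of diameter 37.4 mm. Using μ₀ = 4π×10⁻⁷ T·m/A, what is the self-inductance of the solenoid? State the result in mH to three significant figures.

A = π(d/2)² = π(1.870×10^-2 m)² = 1.099×10^-3 m².
For a long solenoid, L = μ₀N²A/ℓ.
L = (4π×10⁻⁷)(1780)²(1.099×10^-3)/(0.534 m) = 8.191×10^-3 H.

L ≈ 8.19 mH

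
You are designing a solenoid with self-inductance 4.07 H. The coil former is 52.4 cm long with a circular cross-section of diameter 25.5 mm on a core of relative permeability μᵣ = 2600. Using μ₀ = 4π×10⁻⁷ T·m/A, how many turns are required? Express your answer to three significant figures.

N ≈ 1130 turns

A = π(d/2)² = π(1.275×10^-2 m)² = 5.107×10^-4 m².
From L = μ₀μᵣN²A/ℓ, N = √(Lℓ / (μ₀μᵣA)).
N = √[(4.07)(0.524) / ((4π×10⁻⁷)(2600)×5.107×10^-4)] = √(1.278×10^6) ≈ 1130.5.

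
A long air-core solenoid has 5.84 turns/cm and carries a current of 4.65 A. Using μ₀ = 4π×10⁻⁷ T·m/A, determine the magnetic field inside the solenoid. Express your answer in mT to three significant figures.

B ≈ 3.41 mT

Inside a long solenoid, B = μ₀nI.
B = (4π×10⁻⁷)(584 m⁻¹)(4.65 A) = 3.413×10^-3 T.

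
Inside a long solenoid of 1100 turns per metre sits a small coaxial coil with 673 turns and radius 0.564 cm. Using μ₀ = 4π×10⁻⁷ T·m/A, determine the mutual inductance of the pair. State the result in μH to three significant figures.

The outer solenoid produces a uniform field B₁ = μ₀n₁I₁ across the inner coil,
so the flux linkage is N₂Φ = N₂B₁A₂ = μ₀n₁N₂A₂·I₁, giving M = μ₀n₁N₂A₂.
A₂ = πr² = π(5.640×10^-3 m)² = 9.993×10^-5 m².
M = (4π×10⁻⁷)(1100)(673)(9.993×10^-5) = 9.297×10^-5 H.

M ≈ 93.0 μH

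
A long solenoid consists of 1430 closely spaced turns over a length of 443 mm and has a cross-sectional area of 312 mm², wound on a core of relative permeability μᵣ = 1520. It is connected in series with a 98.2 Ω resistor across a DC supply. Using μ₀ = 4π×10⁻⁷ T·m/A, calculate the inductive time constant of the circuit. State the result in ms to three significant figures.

A = 312 mm² = 3.120×10^-4 m².
L = μ₀μᵣN²A/ℓ = (4π×10⁻⁷)(1520)(1430)²(3.120×10^-4)/(0.443) = 2.751 H.
τ = L/R = (2.751)/(98.2) = 2.801×10^-2 s.

τ ≈ 28.0 ms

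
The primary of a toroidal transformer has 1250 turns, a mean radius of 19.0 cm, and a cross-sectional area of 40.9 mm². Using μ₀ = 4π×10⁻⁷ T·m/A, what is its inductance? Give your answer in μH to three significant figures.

L ≈ 67.3 μH

For a thin toroid, L = μ₀N²A/(2πR).
L = (4π×10⁻⁷)(1250)²(4.090×10^-5) / (2π×0.19 m) = 6.727×10^-5 H.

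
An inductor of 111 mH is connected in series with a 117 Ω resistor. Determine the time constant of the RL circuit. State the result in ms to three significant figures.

τ ≈ 0.949 ms

τ = L/R = (0.111 H)/(117 Ω) = 9.487×10^-4 s.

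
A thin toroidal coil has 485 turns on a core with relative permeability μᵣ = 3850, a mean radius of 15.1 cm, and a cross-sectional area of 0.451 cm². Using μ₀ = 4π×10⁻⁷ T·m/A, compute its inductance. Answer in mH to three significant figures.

L ≈ 54.1 mH

For a thin toroid, L = μ₀μᵣN²A/(2πR).
L = (4π×10⁻⁷)(3850)(485)²(4.510×10^-5) / (2π×0.151 m) = 5.410×10^-2 H.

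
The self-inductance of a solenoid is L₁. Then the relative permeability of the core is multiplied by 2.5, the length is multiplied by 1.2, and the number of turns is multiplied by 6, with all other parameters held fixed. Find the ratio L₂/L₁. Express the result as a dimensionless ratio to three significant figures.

For a solenoid, L ∝ μᵣN²A/ℓ.
L₂/L₁ = (2.5) × (1.2)^-1 × (6)^2 = 75.0.

L₂/L₁ = 75.0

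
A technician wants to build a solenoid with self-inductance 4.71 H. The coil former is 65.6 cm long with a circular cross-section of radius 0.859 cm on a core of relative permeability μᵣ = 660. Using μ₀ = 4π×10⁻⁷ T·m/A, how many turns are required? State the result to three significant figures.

N ≈ 4010 turns

A = πr² = π(8.590×10^-3 m)² = 2.318×10^-4 m².
From L = μ₀μᵣN²A/ℓ, N = √(Lℓ / (μ₀μᵣA)).
N = √[(4.71)(0.656) / ((4π×10⁻⁷)(660)×2.318×10^-4)] = √(1.607×10^7) ≈ 4008.8.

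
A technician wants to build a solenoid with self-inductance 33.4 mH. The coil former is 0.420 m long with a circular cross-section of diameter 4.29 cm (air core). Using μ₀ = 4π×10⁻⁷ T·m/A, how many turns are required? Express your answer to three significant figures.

N ≈ 2780 turns

A = π(d/2)² = π(2.145×10^-2 m)² = 1.445×10^-3 m².
From L = μ₀N²A/ℓ, N = √(Lℓ / (μ₀A)).
N = √[(3.340×10^-2)(0.42) / ((4π×10⁻⁷)×1.445×10^-3)] = √(7.723×10^6) ≈ 2779.0.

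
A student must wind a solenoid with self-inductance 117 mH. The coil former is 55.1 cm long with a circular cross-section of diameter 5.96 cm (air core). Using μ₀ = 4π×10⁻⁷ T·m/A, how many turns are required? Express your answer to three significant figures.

A = π(d/2)² = π(2.980×10^-2 m)² = 2.790×10^-3 m².
From L = μ₀N²A/ℓ, N = √(Lℓ / (μ₀A)).
N = √[(0.117)(0.551) / ((4π×10⁻⁷)×2.790×10^-3)] = √(1.839×10^7) ≈ 4288.2.

N ≈ 4290 turns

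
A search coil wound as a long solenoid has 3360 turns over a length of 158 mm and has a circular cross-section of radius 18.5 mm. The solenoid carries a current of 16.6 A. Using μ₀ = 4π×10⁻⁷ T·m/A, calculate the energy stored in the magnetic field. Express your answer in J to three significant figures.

A = πr² = π(1.850×10^-2 m)² = 1.075×10^-3 m².
L = μ₀N²A/ℓ = (4π×10⁻⁷)(3360)²(1.075×10^-3)/(0.158) = 9.654×10^-2 H.
U = ½LI² = ½(9.654×10^-2)(16.6)² = 13.3 J.

U ≈ 13.3 J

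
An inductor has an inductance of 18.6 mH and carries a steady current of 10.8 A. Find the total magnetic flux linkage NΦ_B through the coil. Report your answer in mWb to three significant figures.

NΦ_B ≈ 201 mWb

From L = NΦ_B/I, the flux linkage is NΦ_B = LI.
NΦ_B = (1.860×10^-2 H)(10.8 A) = 0.2009 Wb.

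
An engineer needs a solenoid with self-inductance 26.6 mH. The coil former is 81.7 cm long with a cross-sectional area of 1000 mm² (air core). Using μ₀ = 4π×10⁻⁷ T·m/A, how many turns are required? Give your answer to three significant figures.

A = 1000 mm² = 1.000×10^-3 m².
From L = μ₀N²A/ℓ, N = √(Lℓ / (μ₀A)).
N = √[(2.660×10^-2)(0.817) / ((4π×10⁻⁷)×1.000×10^-3)] = √(1.729×10^7) ≈ 4158.6.

N ≈ 4160 turns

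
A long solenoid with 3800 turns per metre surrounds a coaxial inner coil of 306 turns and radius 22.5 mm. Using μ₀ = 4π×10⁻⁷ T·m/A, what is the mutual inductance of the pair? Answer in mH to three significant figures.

M ≈ 2.32 mH

The outer solenoid produces a uniform field B₁ = μ₀n₁I₁ across the inner coil,
so the flux linkage is N₂Φ = N₂B₁A₂ = μ₀n₁N₂A₂·I₁, giving M = μ₀n₁N₂A₂.
A₂ = πr² = π(2.250×10^-2 m)² = 1.590×10^-3 m².
M = (4π×10⁻⁷)(3800)(306)(1.590×10^-3) = 2.324×10^-3 H.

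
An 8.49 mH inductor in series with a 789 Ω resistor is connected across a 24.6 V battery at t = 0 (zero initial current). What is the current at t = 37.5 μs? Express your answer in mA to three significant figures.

I ≈ 30.2 mA

τ = L/R = 8.490×10^-3/789 = 1.076×10^-5 s; final current I_∞ = ε/R = 24.6/789 = 3.118×10^-2 A.
I(t) = I_∞(1 − e^(−t/τ)) with t/τ = 3.485.
I = (3.118×10^-2)(1 − e^(−3.485)) = 3.022×10^-2 A.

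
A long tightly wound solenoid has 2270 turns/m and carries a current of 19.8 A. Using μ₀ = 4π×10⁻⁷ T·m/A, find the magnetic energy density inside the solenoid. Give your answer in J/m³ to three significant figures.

u ≈ 1270 J/m³

B = μ₀nI = (4π×10⁻⁷)(2.270×10^3)(19.8) = 5.648×10^-2 T.
u = B²/(2μ₀) = (5.648×10^-2)²/(2×4π×10⁻⁷) = 1.269×10^3 J/m³.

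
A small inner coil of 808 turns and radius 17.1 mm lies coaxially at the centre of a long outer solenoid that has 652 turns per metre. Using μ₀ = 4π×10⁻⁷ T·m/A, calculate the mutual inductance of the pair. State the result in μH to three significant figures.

M ≈ 608 μH

The outer solenoid produces a uniform field B₁ = μ₀n₁I₁ across the inner coil,
so the flux linkage is N₂Φ = N₂B₁A₂ = μ₀n₁N₂A₂·I₁, giving M = μ₀n₁N₂A₂.
A₂ = πr² = π(1.710×10^-2 m)² = 9.186×10^-4 m².
M = (4π×10⁻⁷)(652)(808)(9.186×10^-4) = 6.082×10^-4 H.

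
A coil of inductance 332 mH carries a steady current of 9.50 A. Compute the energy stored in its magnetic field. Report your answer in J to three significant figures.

U ≈ 15.0 J

Stored magnetic energy: U = ½LI².
U = ½(0.332 H)(9.50 A)² = 14.98 J.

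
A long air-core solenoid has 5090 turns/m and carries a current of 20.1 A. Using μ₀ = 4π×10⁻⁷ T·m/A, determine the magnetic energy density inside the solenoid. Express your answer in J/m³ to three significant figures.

B = μ₀nI = (4π×10⁻⁷)(5.090×10^3)(20.1) = 0.1286 T.
u = B²/(2μ₀) = (0.1286)²/(2×4π×10⁻⁷) = 6.577×10^3 J/m³.

u ≈ 6580 J/m³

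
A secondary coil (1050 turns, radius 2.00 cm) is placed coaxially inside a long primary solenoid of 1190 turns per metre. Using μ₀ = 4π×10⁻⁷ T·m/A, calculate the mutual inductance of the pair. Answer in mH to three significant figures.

M ≈ 1.97 mH

The outer solenoid produces a uniform field B₁ = μ₀n₁I₁ across the inner coil,
so the flux linkage is N₂Φ = N₂B₁A₂ = μ₀n₁N₂A₂·I₁, giving M = μ₀n₁N₂A₂.
A₂ = πr² = π(2.000×10^-2 m)² = 1.257×10^-3 m².
M = (4π×10⁻⁷)(1190)(1050)(1.257×10^-3) = 1.973×10^-3 H.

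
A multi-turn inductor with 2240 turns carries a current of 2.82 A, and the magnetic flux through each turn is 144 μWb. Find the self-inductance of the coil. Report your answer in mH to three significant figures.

L ≈ 114 mH

Self-inductance is defined by L = NΦ_B/I (flux linkage over current).
L = (2240)(1.440×10^-4 Wb)/(2.82 A) = 0.1144 H.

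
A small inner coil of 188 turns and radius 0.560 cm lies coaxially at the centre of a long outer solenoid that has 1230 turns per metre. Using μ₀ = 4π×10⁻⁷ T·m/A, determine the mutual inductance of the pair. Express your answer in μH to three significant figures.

The outer solenoid produces a uniform field B₁ = μ₀n₁I₁ across the inner coil,
so the flux linkage is N₂Φ = N₂B₁A₂ = μ₀n₁N₂A₂·I₁, giving M = μ₀n₁N₂A₂.
A₂ = πr² = π(5.600×10^-3 m)² = 9.852×10^-5 m².
M = (4π×10⁻⁷)(1230)(188)(9.852×10^-5) = 2.863×10^-5 H.

M ≈ 28.6 μH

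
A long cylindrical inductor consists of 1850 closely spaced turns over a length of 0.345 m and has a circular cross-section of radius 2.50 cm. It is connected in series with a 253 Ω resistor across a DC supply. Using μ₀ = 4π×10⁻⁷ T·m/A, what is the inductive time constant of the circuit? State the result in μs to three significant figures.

τ ≈ 96.7 μs

A = πr² = π(2.500×10^-2 m)² = 1.963×10^-3 m².
L = μ₀N²A/ℓ = (4π×10⁻⁷)(1850)²(1.963×10^-3)/(0.345) = 2.448×10^-2 H.
τ = L/R = (2.448×10^-2)/(253) = 9.6748×10^-5 s.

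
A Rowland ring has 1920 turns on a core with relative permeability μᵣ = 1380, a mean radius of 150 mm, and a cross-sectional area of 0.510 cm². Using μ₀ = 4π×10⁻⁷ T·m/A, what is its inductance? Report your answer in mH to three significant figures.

For a thin toroid, L = μ₀μᵣN²A/(2πR).
L = (4π×10⁻⁷)(1380)(1920)²(5.100×10^-5) / (2π×0.15 m) = 0.3459 H.

L ≈ 346 mH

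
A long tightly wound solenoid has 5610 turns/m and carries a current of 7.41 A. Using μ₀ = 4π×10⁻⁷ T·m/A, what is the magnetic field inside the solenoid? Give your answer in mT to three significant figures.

Inside a long solenoid, B = μ₀nI.
B = (4π×10⁻⁷)(5.610×10^3 m⁻¹)(7.41 A) = 5.224×10^-2 T.

B ≈ 52.2 mT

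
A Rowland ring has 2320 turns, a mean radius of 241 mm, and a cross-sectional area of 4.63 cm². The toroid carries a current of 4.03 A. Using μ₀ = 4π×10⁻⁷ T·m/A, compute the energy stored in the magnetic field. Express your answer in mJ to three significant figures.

L = μ₀N²A/(2πR) = (4π×10⁻⁷)(2320)²(4.630×10^-4)/(2π×0.241) = 2.068×10^-3 H.
U = ½LI² = ½(2.068×10^-3)(4.03)² = 1.679×10^-2 J.

U ≈ 16.8 mJ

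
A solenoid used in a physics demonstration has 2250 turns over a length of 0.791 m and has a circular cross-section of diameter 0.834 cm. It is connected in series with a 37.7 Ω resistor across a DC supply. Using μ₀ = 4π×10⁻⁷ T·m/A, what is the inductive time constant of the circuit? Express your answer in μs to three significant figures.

A = π(d/2)² = π(4.170×10^-3 m)² = 5.463×10^-5 m².
L = μ₀N²A/ℓ = (4π×10⁻⁷)(2250)²(5.463×10^-5)/(0.791) = 4.394×10^-4 H.
τ = L/R = (4.394×10^-4)/(37.7) = 1.165×10^-5 s.

τ ≈ 11.7 μs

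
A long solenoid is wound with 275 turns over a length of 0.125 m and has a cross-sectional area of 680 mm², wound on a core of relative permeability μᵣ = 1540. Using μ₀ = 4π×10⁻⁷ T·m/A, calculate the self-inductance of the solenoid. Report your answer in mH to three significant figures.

L ≈ 796 mH

A = 680 mm² = 6.800×10^-4 m².
For a long solenoid, L = μ₀μᵣN²A/ℓ.
L = (4π×10⁻⁷)(1540)(275)²(6.800×10^-4)/(0.125 m) = 0.7961 H.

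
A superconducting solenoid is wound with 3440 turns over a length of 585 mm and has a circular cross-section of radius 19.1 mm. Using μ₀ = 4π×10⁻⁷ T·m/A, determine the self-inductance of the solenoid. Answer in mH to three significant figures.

L ≈ 29.1 mH

A = πr² = π(1.910×10^-2 m)² = 1.146×10^-3 m².
For a long solenoid, L = μ₀N²A/ℓ.
L = (4π×10⁻⁷)(3440)²(1.146×10^-3)/(0.585 m) = 2.913×10^-2 H.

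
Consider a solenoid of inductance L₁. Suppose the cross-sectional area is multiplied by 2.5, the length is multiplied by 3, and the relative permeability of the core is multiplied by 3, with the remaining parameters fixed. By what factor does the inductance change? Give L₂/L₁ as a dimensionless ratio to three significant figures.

L₂/L₁ = 2.50

For a solenoid, L ∝ μᵣN²A/ℓ.
L₂/L₁ = (2.5) × (3)^-1 × (3) = 2.50.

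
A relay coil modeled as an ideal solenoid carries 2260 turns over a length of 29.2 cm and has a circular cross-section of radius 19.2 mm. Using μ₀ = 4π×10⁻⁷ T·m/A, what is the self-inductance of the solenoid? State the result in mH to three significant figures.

L ≈ 25.5 mH

A = πr² = π(1.920×10^-2 m)² = 1.158×10^-3 m².
For a long solenoid, L = μ₀N²A/ℓ.
L = (4π×10⁻⁷)(2260)²(1.158×10^-3)/(0.292 m) = 2.546×10^-2 H.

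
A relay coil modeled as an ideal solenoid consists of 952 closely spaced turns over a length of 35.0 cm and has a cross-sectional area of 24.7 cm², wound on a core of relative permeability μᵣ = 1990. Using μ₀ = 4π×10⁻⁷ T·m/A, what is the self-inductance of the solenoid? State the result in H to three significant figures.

A = 24.7 cm² = 2.470×10^-3 m².
For a long solenoid, L = μ₀μᵣN²A/ℓ.
L = (4π×10⁻⁷)(1990)(952)²(2.470×10^-3)/(0.35 m) = 15.99 H.

L ≈ 16.0 H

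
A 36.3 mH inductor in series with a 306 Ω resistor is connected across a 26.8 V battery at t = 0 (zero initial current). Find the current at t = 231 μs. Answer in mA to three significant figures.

I ≈ 75.1 mA

τ = L/R = 3.630×10^-2/306 = 1.186×10^-4 s; final current I_∞ = ε/R = 26.8/306 = 8.758×10^-2 A.
I(t) = I_∞(1 − e^(−t/τ)) with t/τ = 1.947.
I = (8.758×10^-2)(1 − e^(−1.947)) = 7.509×10^-2 A.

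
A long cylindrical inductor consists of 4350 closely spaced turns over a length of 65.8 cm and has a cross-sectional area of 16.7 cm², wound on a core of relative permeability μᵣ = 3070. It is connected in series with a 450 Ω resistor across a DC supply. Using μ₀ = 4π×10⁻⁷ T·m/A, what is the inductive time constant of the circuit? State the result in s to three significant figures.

τ ≈ 0.412 s

A = 16.7 cm² = 1.670×10^-3 m².
L = μ₀μᵣN²A/ℓ = (4π×10⁻⁷)(3070)(4350)²(1.670×10^-3)/(0.658) = 185.3 H.
τ = L/R = (185.3)/(450) = 0.4117 s.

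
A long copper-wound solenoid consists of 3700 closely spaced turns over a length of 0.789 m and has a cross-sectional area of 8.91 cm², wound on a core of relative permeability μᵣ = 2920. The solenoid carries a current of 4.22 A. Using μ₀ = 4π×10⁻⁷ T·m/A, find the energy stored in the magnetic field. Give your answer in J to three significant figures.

A = 8.91 cm² = 8.910×10^-4 m².
L = μ₀μᵣN²A/ℓ = (4π×10⁻⁷)(2920)(3700)²(8.910×10^-4)/(0.789) = 56.73 H.
U = ½LI² = ½(56.73)(4.22)² = 505.1 J.

U ≈ 505 J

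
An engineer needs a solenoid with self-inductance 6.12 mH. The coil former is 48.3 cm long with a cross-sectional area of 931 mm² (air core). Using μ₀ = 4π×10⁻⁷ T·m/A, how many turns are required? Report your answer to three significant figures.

A = 931 mm² = 9.310×10^-4 m².
From L = μ₀N²A/ℓ, N = √(Lℓ / (μ₀A)).
N = √[(6.120×10^-3)(0.483) / ((4π×10⁻⁷)×9.310×10^-4)] = √(2.527×10^6) ≈ 1589.5.

N ≈ 1590 turns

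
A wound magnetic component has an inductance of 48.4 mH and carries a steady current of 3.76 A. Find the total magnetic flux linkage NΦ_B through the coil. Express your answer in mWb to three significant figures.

NΦ_B ≈ 182 mWb

From L = NΦ_B/I, the flux linkage is NΦ_B = LI.
NΦ_B = (4.840×10^-2 H)(3.76 A) = 0.182 Wb.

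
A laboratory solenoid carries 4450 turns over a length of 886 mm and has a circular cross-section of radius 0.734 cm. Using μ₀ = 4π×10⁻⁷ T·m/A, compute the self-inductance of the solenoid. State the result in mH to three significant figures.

L ≈ 4.75 mH

A = πr² = π(7.340×10^-3 m)² = 1.693×10^-4 m².
For a long solenoid, L = μ₀N²A/ℓ.
L = (4π×10⁻⁷)(4450)²(1.693×10^-4)/(0.886 m) = 4.754×10^-3 H.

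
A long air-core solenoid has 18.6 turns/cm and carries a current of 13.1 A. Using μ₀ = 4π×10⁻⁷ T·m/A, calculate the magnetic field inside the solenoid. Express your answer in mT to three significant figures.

Inside a long solenoid, B = μ₀nI.
B = (4π×10⁻⁷)(1.860×10^3 m⁻¹)(13.1 A) = 3.062×10^-2 T.

B ≈ 30.6 mT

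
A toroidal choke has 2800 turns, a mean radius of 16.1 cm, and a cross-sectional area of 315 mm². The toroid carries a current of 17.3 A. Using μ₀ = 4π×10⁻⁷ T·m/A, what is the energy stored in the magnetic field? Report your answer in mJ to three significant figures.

U ≈ 459 mJ

L = μ₀N²A/(2πR) = (4π×10⁻⁷)(2800)²(3.150×10^-4)/(2π×0.161) = 3.068×10^-3 H.
U = ½LI² = ½(3.068×10^-3)(17.3)² = 0.4591 J.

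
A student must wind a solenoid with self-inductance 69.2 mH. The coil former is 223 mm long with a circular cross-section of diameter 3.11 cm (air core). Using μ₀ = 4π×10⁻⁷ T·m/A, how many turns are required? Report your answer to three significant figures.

N ≈ 4020 turns

A = π(d/2)² = π(1.555×10^-2 m)² = 7.596×10^-4 m².
From L = μ₀N²A/ℓ, N = √(Lℓ / (μ₀A)).
N = √[(6.920×10^-2)(0.223) / ((4π×10⁻⁷)×7.596×10^-4)] = √(1.617×10^7) ≈ 4020.6.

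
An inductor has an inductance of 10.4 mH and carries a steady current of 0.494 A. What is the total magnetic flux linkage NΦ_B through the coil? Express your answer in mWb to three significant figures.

NΦ_B ≈ 5.14 mWb

From L = NΦ_B/I, the flux linkage is NΦ_B = LI.
NΦ_B = (1.040×10^-2 H)(0.494 A) = 5.138×10^-3 Wb.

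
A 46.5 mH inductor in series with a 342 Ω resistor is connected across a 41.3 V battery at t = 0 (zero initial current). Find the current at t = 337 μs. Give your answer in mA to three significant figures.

I ≈ 111 mA

τ = L/R = 4.650×10^-2/342 = 1.360×10^-4 s; final current I_∞ = ε/R = 41.3/342 = 0.1208 A.
I(t) = I_∞(1 − e^(−t/τ)) with t/τ = 2.479.
I = (0.1208)(1 − e^(−2.479)) = 0.1106 A.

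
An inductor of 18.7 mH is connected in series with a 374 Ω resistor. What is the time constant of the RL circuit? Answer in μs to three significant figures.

τ = L/R = (1.870×10^-2 H)/(374 Ω) = 5.000×10^-5 s.

τ ≈ 50.0 μs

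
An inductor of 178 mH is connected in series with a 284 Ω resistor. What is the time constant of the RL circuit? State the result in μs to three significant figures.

τ ≈ 627 μs

τ = L/R = (0.178 H)/(284 Ω) = 6.268×10^-4 s.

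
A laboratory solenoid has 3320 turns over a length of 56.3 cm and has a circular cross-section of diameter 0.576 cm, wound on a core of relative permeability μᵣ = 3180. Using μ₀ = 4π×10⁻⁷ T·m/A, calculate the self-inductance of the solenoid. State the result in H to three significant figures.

A = π(d/2)² = π(2.880×10^-3 m)² = 2.606×10^-5 m².
For a long solenoid, L = μ₀μᵣN²A/ℓ.
L = (4π×10⁻⁷)(3180)(3320)²(2.606×10^-5)/(0.563 m) = 2.039 H.

L ≈ 2.04 H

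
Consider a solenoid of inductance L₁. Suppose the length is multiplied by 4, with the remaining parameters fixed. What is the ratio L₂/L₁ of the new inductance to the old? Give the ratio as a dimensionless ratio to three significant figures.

For a solenoid, L ∝ μᵣN²A/ℓ.
L₂/L₁ = (4)^-1 = 0.250.

L₂/L₁ = 0.250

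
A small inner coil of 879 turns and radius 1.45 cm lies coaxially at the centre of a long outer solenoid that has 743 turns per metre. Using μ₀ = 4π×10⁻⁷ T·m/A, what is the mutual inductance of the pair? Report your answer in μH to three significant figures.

M ≈ 542 μH

The outer solenoid produces a uniform field B₁ = μ₀n₁I₁ across the inner coil,
so the flux linkage is N₂Φ = N₂B₁A₂ = μ₀n₁N₂A₂·I₁, giving M = μ₀n₁N₂A₂.
A₂ = πr² = π(1.450×10^-2 m)² = 6.605×10^-4 m².
M = (4π×10⁻⁷)(743)(879)(6.605×10^-4) = 5.421×10^-4 H.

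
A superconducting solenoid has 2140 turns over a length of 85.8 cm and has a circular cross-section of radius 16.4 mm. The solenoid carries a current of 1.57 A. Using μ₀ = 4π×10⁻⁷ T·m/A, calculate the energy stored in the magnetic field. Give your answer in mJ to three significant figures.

U ≈ 6.98 mJ

A = πr² = π(1.640×10^-2 m)² = 8.450×10^-4 m².
L = μ₀N²A/ℓ = (4π×10⁻⁷)(2140)²(8.450×10^-4)/(0.858) = 5.667×10^-3 H.
U = ½LI² = ½(5.667×10^-3)(1.57)² = 6.9848×10^-3 J.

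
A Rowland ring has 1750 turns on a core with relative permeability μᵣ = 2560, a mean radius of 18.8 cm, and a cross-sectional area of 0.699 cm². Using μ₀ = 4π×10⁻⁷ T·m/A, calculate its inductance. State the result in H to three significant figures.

For a thin toroid, L = μ₀μᵣN²A/(2πR).
L = (4π×10⁻⁷)(2560)(1750)²(6.990×10^-5) / (2π×0.188 m) = 0.583 H.

L ≈ 0.583 H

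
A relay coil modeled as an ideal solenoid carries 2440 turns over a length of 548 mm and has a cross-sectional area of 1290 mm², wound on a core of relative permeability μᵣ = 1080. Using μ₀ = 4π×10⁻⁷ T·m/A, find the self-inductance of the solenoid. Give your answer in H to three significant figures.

L ≈ 19.0 H

A = 1290 mm² = 1.290×10^-3 m².
For a long solenoid, L = μ₀μᵣN²A/ℓ.
L = (4π×10⁻⁷)(1080)(2440)²(1.290×10^-3)/(0.548 m) = 19.02 H.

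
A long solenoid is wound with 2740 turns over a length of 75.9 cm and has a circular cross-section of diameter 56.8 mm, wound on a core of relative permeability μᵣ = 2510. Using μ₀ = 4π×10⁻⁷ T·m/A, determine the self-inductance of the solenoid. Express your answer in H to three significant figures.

A = π(d/2)² = π(2.840×10^-2 m)² = 2.534×10^-3 m².
For a long solenoid, L = μ₀μᵣN²A/ℓ.
L = (4π×10⁻⁷)(2510)(2740)²(2.534×10^-3)/(0.759 m) = 79.06 H.

L ≈ 79.1 H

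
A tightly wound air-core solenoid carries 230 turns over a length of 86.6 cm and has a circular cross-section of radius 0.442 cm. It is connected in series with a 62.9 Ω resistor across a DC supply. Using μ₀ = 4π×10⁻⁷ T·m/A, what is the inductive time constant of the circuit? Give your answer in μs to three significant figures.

A = πr² = π(4.420×10^-3 m)² = 6.138×10^-5 m².
L = μ₀N²A/ℓ = (4π×10⁻⁷)(230)²(6.138×10^-5)/(0.866) = 4.711×10^-6 H.
τ = L/R = (4.711×10^-6)/(62.9) = 7.490×10^-8 s.

τ ≈ 0.0749 μs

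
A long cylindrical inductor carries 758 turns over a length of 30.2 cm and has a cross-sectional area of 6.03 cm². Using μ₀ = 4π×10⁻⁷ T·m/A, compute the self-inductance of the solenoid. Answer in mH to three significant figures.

A = 6.03 cm² = 6.030×10^-4 m².
For a long solenoid, L = μ₀N²A/ℓ.
L = (4π×10⁻⁷)(758)²(6.030×10^-4)/(0.302 m) = 1.442×10^-3 H.

L ≈ 1.44 mH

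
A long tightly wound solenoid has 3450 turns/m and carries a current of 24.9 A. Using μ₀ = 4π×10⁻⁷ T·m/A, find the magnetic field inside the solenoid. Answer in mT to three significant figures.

B ≈ 108 mT

Inside a long solenoid, B = μ₀nI.
B = (4π×10⁻⁷)(3.450×10^3 m⁻¹)(24.9 A) = 0.108 T.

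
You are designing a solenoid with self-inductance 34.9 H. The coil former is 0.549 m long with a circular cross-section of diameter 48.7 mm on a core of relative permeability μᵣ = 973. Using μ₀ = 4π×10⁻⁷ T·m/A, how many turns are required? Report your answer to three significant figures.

A = π(d/2)² = π(2.435×10^-2 m)² = 1.863×10^-3 m².
From L = μ₀μᵣN²A/ℓ, N = √(Lℓ / (μ₀μᵣA)).
N = √[(34.9)(0.549) / ((4π×10⁻⁷)(973)×1.863×10^-3)] = √(8.413×10^6) ≈ 2900.4.

N ≈ 2900 turns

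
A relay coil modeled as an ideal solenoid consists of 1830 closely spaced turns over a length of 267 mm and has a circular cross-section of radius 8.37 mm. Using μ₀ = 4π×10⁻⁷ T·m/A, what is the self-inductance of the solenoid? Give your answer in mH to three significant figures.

A = πr² = π(8.370×10^-3 m)² = 2.201×10^-4 m².
For a long solenoid, L = μ₀N²A/ℓ.
L = (4π×10⁻⁷)(1830)²(2.201×10^-4)/(0.267 m) = 3.469×10^-3 H.

L ≈ 3.47 mH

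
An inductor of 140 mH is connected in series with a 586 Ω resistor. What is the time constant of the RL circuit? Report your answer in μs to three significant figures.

τ = L/R = (0.14 H)/(586 Ω) = 2.389×10^-4 s.

τ ≈ 239 μs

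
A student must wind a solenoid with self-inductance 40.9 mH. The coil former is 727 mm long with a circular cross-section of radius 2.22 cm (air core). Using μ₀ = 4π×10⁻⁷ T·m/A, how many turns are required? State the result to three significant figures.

A = πr² = π(2.220×10^-2 m)² = 1.548×10^-3 m².
From L = μ₀N²A/ℓ, N = √(Lℓ / (μ₀A)).
N = √[(4.090×10^-2)(0.727) / ((4π×10⁻⁷)×1.548×10^-3)] = √(1.528×10^7) ≈ 3909.3.

N ≈ 3910 turns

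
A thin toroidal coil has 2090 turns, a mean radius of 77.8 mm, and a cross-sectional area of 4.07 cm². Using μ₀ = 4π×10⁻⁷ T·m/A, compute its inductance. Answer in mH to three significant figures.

For a thin toroid, L = μ₀N²A/(2πR).
L = (4π×10⁻⁷)(2090)²(4.070×10^-4) / (2π×7.780×10^-2 m) = 4.570×10^-3 H.

L ≈ 4.57 mH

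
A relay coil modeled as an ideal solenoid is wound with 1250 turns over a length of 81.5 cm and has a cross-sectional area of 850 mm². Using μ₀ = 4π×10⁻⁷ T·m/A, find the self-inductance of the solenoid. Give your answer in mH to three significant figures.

L ≈ 2.05 mH

A = 850 mm² = 8.500×10^-4 m².
For a long solenoid, L = μ₀N²A/ℓ.
L = (4π×10⁻⁷)(1250)²(8.500×10^-4)/(0.815 m) = 2.048×10^-3 H.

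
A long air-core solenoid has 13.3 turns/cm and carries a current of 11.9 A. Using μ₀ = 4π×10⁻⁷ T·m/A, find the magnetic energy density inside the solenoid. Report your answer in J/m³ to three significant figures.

u ≈ 157 J/m³

B = μ₀nI = (4π×10⁻⁷)(1.330×10^3)(11.9) = 1.989×10^-2 T.
u = B²/(2μ₀) = (1.989×10^-2)²/(2×4π×10⁻⁷) = 157.4 J/m³.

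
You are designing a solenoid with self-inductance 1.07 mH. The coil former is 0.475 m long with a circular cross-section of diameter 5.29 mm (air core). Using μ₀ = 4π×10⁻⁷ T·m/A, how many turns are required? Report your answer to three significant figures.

A = π(d/2)² = π(2.645×10^-3 m)² = 2.198×10^-5 m².
From L = μ₀N²A/ℓ, N = √(Lℓ / (μ₀A)).
N = √[(1.070×10^-3)(0.475) / ((4π×10⁻⁷)×2.198×10^-5)] = √(1.840×10^7) ≈ 4289.8.

N ≈ 4290 turns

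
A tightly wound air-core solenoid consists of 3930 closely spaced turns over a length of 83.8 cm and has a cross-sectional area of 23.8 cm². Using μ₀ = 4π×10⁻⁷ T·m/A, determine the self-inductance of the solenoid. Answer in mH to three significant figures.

L ≈ 55.1 mH

A = 23.8 cm² = 2.380×10^-3 m².
For a long solenoid, L = μ₀N²A/ℓ.
L = (4π×10⁻⁷)(3930)²(2.380×10^-3)/(0.838 m) = 5.512×10^-2 H.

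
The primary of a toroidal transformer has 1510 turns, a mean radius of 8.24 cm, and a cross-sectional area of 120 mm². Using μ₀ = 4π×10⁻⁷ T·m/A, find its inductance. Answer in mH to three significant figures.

For a thin toroid, L = μ₀N²A/(2πR).
L = (4π×10⁻⁷)(1510)²(1.200×10^-4) / (2π×8.240×10^-2 m) = 6.641×10^-4 H.

L ≈ 0.664 mH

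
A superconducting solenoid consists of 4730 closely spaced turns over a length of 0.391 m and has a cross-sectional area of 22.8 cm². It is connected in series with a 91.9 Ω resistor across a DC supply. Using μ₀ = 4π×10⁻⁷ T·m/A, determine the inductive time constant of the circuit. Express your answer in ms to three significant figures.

A = 22.8 cm² = 2.280×10^-3 m².
L = μ₀N²A/ℓ = (4π×10⁻⁷)(4730)²(2.280×10^-3)/(0.391) = 0.1639 H.
τ = L/R = (0.1639)/(91.9) = 1.784×10^-3 s.

τ ≈ 1.78 ms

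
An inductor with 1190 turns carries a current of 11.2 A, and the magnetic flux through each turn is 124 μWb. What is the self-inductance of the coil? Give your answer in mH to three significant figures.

L ≈ 13.2 mH

Self-inductance is defined by L = NΦ_B/I (flux linkage over current).
L = (1190)(1.240×10^-4 Wb)/(11.2 A) = 1.318×10^-2 H.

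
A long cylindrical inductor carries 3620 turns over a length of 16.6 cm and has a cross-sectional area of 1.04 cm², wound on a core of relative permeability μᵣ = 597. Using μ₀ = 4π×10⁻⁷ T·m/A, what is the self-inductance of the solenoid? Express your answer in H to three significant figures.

A = 1.04 cm² = 1.040×10^-4 m².
For a long solenoid, L = μ₀μᵣN²A/ℓ.
L = (4π×10⁻⁷)(597)(3620)²(1.040×10^-4)/(0.166 m) = 6.159 H.

L ≈ 6.16 H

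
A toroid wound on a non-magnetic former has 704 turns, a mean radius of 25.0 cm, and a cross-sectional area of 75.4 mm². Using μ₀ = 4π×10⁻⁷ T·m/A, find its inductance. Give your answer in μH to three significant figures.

For a thin toroid, L = μ₀N²A/(2πR).
L = (4π×10⁻⁷)(704)²(7.540×10^-5) / (2π×0.25 m) = 2.990×10^-5 H.

L ≈ 29.9 μH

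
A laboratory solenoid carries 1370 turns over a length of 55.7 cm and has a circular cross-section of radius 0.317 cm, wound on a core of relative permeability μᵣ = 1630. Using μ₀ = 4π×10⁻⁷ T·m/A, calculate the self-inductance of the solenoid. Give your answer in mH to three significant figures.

A = πr² = π(3.170×10^-3 m)² = 3.157×10^-5 m².
For a long solenoid, L = μ₀μᵣN²A/ℓ.
L = (4π×10⁻⁷)(1630)(1370)²(3.157×10^-5)/(0.557 m) = 0.2179 H.

L ≈ 218 mH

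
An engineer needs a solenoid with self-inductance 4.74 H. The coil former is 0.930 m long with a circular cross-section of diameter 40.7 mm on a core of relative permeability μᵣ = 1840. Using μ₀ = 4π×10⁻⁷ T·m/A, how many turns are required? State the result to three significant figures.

N ≈ 1210 turns

A = π(d/2)² = π(2.035×10^-2 m)² = 1.301×10^-3 m².
From L = μ₀μᵣN²A/ℓ, N = √(Lℓ / (μ₀μᵣA)).
N = √[(4.74)(0.93) / ((4π×10⁻⁷)(1840)×1.301×10^-3)] = √(1.465×10^6) ≈ 1210.5.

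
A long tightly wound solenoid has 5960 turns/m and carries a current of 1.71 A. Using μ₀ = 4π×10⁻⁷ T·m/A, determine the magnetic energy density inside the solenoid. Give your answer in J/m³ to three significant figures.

u ≈ 65.3 J/m³

B = μ₀nI = (4π×10⁻⁷)(5.960×10^3)(1.71) = 1.281×10^-2 T.
u = B²/(2μ₀) = (1.281×10^-2)²/(2×4π×10⁻⁷) = 65.26 J/m³.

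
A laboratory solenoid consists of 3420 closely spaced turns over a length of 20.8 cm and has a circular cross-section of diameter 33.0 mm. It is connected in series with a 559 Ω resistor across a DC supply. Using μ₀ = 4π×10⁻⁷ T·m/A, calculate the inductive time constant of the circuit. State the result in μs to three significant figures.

A = π(d/2)² = π(1.650×10^-2 m)² = 8.553×10^-4 m².
L = μ₀N²A/ℓ = (4π×10⁻⁷)(3420)²(8.553×10^-4)/(0.208) = 6.044×10^-2 H.
τ = L/R = (6.044×10^-2)/(559) = 1.081×10^-4 s.

τ ≈ 108 μs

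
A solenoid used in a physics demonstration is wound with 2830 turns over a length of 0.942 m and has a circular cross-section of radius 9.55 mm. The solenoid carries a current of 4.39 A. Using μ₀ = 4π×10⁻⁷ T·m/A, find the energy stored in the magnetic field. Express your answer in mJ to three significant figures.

U ≈ 29.5 mJ

A = πr² = π(9.550×10^-3 m)² = 2.865×10^-4 m².
L = μ₀N²A/ℓ = (4π×10⁻⁷)(2830)²(2.865×10^-4)/(0.942) = 3.061×10^-3 H.
U = ½LI² = ½(3.061×10^-3)(4.39)² = 2.950×10^-2 J.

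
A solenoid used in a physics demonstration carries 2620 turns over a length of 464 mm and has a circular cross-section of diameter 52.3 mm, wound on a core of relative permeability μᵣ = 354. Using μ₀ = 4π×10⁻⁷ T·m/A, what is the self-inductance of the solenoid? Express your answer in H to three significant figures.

L ≈ 14.1 H

A = π(d/2)² = π(2.615×10^-2 m)² = 2.148×10^-3 m².
For a long solenoid, L = μ₀μᵣN²A/ℓ.
L = (4π×10⁻⁷)(354)(2620)²(2.148×10^-3)/(0.464 m) = 14.14 H.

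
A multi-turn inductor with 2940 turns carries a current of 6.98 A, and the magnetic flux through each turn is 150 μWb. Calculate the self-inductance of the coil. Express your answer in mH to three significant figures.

Self-inductance is defined by L = NΦ_B/I (flux linkage over current).
L = (2940)(1.500×10^-4 Wb)/(6.98 A) = 6.318×10^-2 H.

L ≈ 63.2 mH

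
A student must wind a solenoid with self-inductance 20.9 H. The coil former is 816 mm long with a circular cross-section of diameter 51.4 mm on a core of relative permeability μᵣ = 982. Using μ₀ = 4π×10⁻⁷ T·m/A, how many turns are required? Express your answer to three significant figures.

N ≈ 2580 turns

A = π(d/2)² = π(2.570×10^-2 m)² = 2.07499×10^-3 m².
From L = μ₀μᵣN²A/ℓ, N = √(Lℓ / (μ₀μᵣA)).
N = √[(20.9)(0.816) / ((4π×10⁻⁷)(982)×2.07499×10^-3)] = √(6.660×10^6) ≈ 2580.8.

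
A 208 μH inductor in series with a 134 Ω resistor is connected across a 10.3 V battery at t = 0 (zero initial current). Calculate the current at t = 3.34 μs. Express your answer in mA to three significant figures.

τ = L/R = 2.080×10^-4/134 = 1.552×10^-6 s; final current I_∞ = ε/R = 10.3/134 = 7.687×10^-2 A.
I(t) = I_∞(1 − e^(−t/τ)) with t/τ = 2.152.
I = (7.687×10^-2)(1 − e^(−2.152)) = 6.793×10^-2 A.

I ≈ 67.9 mA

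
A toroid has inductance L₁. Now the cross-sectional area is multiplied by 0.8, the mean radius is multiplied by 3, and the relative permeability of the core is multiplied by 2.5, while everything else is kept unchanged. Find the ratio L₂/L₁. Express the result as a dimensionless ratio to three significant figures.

For a toroid, L ∝ μᵣN²A/R.
L₂/L₁ = (0.8) × (3)^-1 × (2.5) = 0.667.

L₂/L₁ = 0.667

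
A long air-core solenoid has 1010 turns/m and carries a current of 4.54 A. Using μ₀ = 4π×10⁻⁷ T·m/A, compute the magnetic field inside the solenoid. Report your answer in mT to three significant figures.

Inside a long solenoid, B = μ₀nI.
B = (4π×10⁻⁷)(1.010×10^3 m⁻¹)(4.54 A) = 5.762×10^-3 T.

B ≈ 5.76 mT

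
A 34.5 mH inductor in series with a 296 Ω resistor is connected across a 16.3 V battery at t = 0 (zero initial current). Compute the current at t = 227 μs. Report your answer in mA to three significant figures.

I ≈ 47.2 mA

τ = L/R = 3.450×10^-2/296 = 1.166×10^-4 s; final current I_∞ = ε/R = 16.3/296 = 5.507×10^-2 A.
I(t) = I_∞(1 − e^(−t/τ)) with t/τ = 1.948.
I = (5.507×10^-2)(1 − e^(−1.948)) = 4.721×10^-2 A.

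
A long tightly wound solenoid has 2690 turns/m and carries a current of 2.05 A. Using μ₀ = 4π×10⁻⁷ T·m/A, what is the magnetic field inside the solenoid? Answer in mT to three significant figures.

B ≈ 6.93 mT

Inside a long solenoid, B = μ₀nI.
B = (4π×10⁻⁷)(2.690×10^3 m⁻¹)(2.05 A) = 6.930×10^-3 T.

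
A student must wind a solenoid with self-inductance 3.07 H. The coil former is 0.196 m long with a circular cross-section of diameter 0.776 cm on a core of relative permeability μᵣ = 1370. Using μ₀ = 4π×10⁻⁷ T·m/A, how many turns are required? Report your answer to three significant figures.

A = π(d/2)² = π(3.880×10^-3 m)² = 4.729×10^-5 m².
From L = μ₀μᵣN²A/ℓ, N = √(Lℓ / (μ₀μᵣA)).
N = √[(3.07)(0.196) / ((4π×10⁻⁷)(1370)×4.729×10^-5)] = √(7.390×10^6) ≈ 2718.5.

N ≈ 2720 turns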